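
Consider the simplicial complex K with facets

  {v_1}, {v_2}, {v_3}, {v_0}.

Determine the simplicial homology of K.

H_0 = Z^4.

We work with the vertex ordering v_0 < v_1 < v_2 < v_3. The simplices of K, each written with vertices in increasing order, are:

  0-simplices (4): [v_0], [v_1], [v_2], [v_3]

Hence C_0 ≅ Z^4.

Computing H_k = (kernel of ∂_k) / (image of ∂_{k+1}):

  H_0: rank C_0 − rank ∂_1 = 4 − 0 = 4, and there is no ∂_1, so H_0 = Z^4.

(K is a triangulation of a set of 4 points.)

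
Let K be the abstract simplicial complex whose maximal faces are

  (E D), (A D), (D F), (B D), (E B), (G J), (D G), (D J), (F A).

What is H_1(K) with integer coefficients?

H_1 ≅ Z^3.

Order the vertices as A < B < D < E < F < G < J. Listing each simplex with vertices in this order, K has dimension 1 with simplices:

  0-simplices (7): A, B, D, E, F, G, J
  1-simplices (9): AD, AF, BD, BE, DE, DF, DG, DJ, GJ

giving chain groups C_0 ≅ Z^7, C_1 ≅ Z^9.

Boundary ∂_1: C_1 → C_0 sends each edge [p,q] (with p < q) to q − p. For instance
  ∂AD = D − A.
The resulting 7×9 matrix has rank 6, and its Smith normal form has invariant factors (1,1,1,1,1,1).

Now H_k = ker ∂_k / im ∂_{k+1}, so:

  H_1: rank ker ∂_1 − rank ∂_2 = (9 − 6) − 0 = 3, and there is no ∂_2, so H_1 ≅ Z^3.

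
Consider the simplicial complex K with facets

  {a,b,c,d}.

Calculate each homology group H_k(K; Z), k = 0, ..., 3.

Order the vertices as a < b < c < d. Listing each simplex with vertices in this order, K has dimension 3 with simplices:

  0-simplices (4): a, b, c, d
  1-simplices (6): ab, ac, ad, bc, bd, cd
  2-simplices (4): abc, abd, acd, bcd
  3-simplices (1): abcd

so the chain groups are C_0 ≅ Z^4, C_1 ≅ Z^6, C_2 ≅ Z^4, C_3 ≅ Z^1.

The boundary map ∂_1: C_1 → C_0 is given by ∂[p,q] = [q] − [p]. For instance
  ∂bd = d − b.
The 4×6 boundary matrix has rank 3 and Smith normal form diag(1,1,1).

The boundary map ∂_2: C_2 → C_1 sends each 2-simplex [p,q,r] to [q,r] − [p,r] + [p,q]. For instance
  ∂acd = cd − ad + ac,
  ∂bcd = cd − bd + bc.
The resulting 6×4 matrix has rank 3, and its Smith normal form has invariant factors (1,1,1).

Boundary ∂_3: C_3 → C_2 sends each 3-simplex σ to the alternating sum Σ_i (−1)^i (σ with its i-th vertex removed). For instance
  ∂abcd = bcd − acd + abd − abc.
The resulting 4×1 matrix has rank 1, and its Smith normal form has invariant factors (1).

From H_k ≅ ker(∂_k) / im(∂_{k+1}) we obtain:

  H_0: rank C_0 − rank ∂_1 = 4 − 3 = 1, and the invariant factors of ∂_1 are all 1, so H_0 = Z.
  H_1: rank ker ∂_1 − rank ∂_2 = (6 − 3) − 3 = 0, and the invariant factors of ∂_2 are all 1, so H_1 = 0.
  H_2: rank ker ∂_2 − rank ∂_3 = (4 − 3) − 1 = 0, and the invariant factors of ∂_3 are all 1, so H_2 = 0.
  H_3: rank ker ∂_3 − rank ∂_4 = (1 − 1) − 0 = 0, and there is no ∂_4, so H_3 = 0.

As a check, the Euler characteristic is 4 − 6 + 4 − 1 = 1, which agrees with 1 − 0 + 0 − 0 = 1.
(K is a triangulation of the 3-simplex.)

H_0 = Z,  H_1 = 0,  H_2 = 0,  H_3 = 0.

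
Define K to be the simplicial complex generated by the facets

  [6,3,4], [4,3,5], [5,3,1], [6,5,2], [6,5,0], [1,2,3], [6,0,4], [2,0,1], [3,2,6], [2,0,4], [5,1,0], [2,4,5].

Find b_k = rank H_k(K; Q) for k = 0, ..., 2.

b_0 = 1, b_1 = 0, b_2 = 0.

Order the vertices as 0 < 1 < 2 < 3 < 4 < 5 < 6. Listing each simplex with vertices in this order, K has dimension 2 with simplices:

  0-simplices (7): [0], [1], [2], [3], [4], [5], [6]
  1-simplices (18): [0,1], [0,2], [0,4], [0,5], [0,6], [1,2], [1,3], [1,5], [2,3], [2,4], [2,5], [2,6], [3,4], [3,5], [3,6], [4,5], [4,6], [5,6]
  2-simplices (12): [0,1,2], [0,1,5], [0,2,4], [0,4,6], [0,5,6], [1,2,3], [1,3,5], [2,3,6], [2,4,5], [2,5,6], [3,4,5], [3,4,6]

Hence C_0 ≅ Z^7, C_1 ≅ Z^18, C_2 ≅ Z^12.

Boundary ∂_1: C_1 → C_0 sends each edge [p,q] (with p < q) to q − p. For instance
  ∂[2,6] = [6] − [2].
This gives a 7×18 integer matrix of rank 6; reducing to Smith normal form yields diagonal entries (1,1,1,1,1,1).

The boundary map ∂_2: C_2 → C_1 acts by ∂[p,q,r] = [q,r] − [p,r] + [p,q]. For instance
  ∂[0,4,6] = [4,6] − [0,6] + [0,4],
  ∂[1,2,3] = [2,3] − [1,3] + [1,2].
The 18×12 boundary matrix has rank 12 and Smith normal form diag(1,1,1,1,1,1,1,1,1,1,1,2).

Now H_k = ker ∂_k / im ∂_{k+1}, so:

  H_0: rank C_0 − rank ∂_1 = 7 − 6 = 1, and the invariant factors of ∂_1 are all 1, so H_0 = Z.
  H_1: rank ker ∂_1 − rank ∂_2 = (18 − 6) − 12 = 0, and ∂_2 has invariant factor 2 > 1, so H_1 = Z/2.
  H_2: rank ker ∂_2 − rank ∂_3 = (12 − 12) − 0 = 0, and there is no ∂_3, so H_2 = 0.

Hence the Betti numbers are b_0 = 1, b_1 = 0, b_2 = 0.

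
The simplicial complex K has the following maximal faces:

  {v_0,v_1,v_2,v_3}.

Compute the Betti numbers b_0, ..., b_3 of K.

Fix the vertex order v_0 < v_1 < v_2 < v_3 and write every simplex with vertices in increasing order. Then dim K = 3 and the simplices of K are:

  0-simplices (4): [v_0], [v_1], [v_2], [v_3]
  1-simplices (6): [v_0,v_1], [v_0,v_2], [v_0,v_3], [v_1,v_2], [v_1,v_3], [v_2,v_3]
  2-simplices (4): [v_0,v_1,v_2], [v_0,v_1,v_3], [v_0,v_2,v_3], [v_1,v_2,v_3]
  3-simplices (1): [v_0,v_1,v_2,v_3]

Hence C_0 ≅ Z^4, C_1 ≅ Z^6, C_2 ≅ Z^4, C_3 ≅ Z^1.

The boundary map ∂_1: C_1 → C_0 sends each edge [p,q] (with p < q) to q − p. For instance
  ∂[v_1,v_2] = [v_2] − [v_1].
As a 4×6 matrix over Z this has rank 3, with invariant factors (1,1,1).

∂_2: C_2 → C_1 sends each 2-simplex [p,q,r] to [q,r] − [p,r] + [p,q]. For instance
  ∂[v_0,v_1,v_3] = [v_1,v_3] − [v_0,v_3] + [v_0,v_1],
  ∂[v_0,v_1,v_2] = [v_1,v_2] − [v_0,v_2] + [v_0,v_1].
As a 6×4 matrix over Z this has rank 3, with invariant factors (1,1,1).

Boundary ∂_3: C_3 → C_2 sends each 3-simplex σ to the alternating sum Σ_i (−1)^i (σ with its i-th vertex removed). For instance
  ∂[v_0,v_1,v_2,v_3] = [v_1,v_2,v_3] − [v_0,v_2,v_3] + [v_0,v_1,v_3] − [v_0,v_1,v_2].
As a 4×1 matrix over Z this has rank 1, with invariant factors (1).

Computing H_k = (kernel of ∂_k) / (image of ∂_{k+1}):

  H_0: rank C_0 − rank ∂_1 = 4 − 3 = 1, and the invariant factors of ∂_1 are all 1, so H_0 = Z.
  H_1: rank ker ∂_1 − rank ∂_2 = (6 − 3) − 3 = 0, and the invariant factors of ∂_2 are all 1, so H_1 = 0.
  H_2: rank ker ∂_2 − rank ∂_3 = (4 − 3) − 1 = 0, and the invariant factors of ∂_3 are all 1, so H_2 = 0.
  H_3: rank ker ∂_3 − rank ∂_4 = (1 − 1) − 0 = 0, and there is no ∂_4, so H_3 = 0.

(K is a triangulation of the 3-simplex.)

Hence the Betti numbers are b_0 = 1, b_1 = 0, b_2 = 0, b_3 = 0.

b_0 = 1, b_1 = 0, b_2 = 0, b_3 = 0.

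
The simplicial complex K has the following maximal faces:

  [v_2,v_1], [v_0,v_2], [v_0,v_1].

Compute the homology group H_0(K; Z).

H_0 = Z.

K has 3 vertices, 3 edges.
rank ∂_0 = 0, rank ∂_1 = 2 ⇒ b_0 = 3 − 0 − 2 = 1; all invariant factors of ∂_1 are 1 so no torsion. So H_0 ≅ Z.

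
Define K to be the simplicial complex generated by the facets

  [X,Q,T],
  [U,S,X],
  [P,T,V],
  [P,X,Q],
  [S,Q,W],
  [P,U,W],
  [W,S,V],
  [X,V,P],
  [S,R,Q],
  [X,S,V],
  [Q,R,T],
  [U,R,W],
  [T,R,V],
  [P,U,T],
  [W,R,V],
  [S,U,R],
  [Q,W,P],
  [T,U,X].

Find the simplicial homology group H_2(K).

H_2 = 0.

Take the total order P < Q < R < S < T < U < V < W < X on the vertex set. Then K (dimension 2) consists of the simplices:

  0-simplices (9): P, Q, R, S, T, U, V, W, X
  1-simplices (27): PQ, PT, PU, PV, PW, PX, QR, QS, QT, QW, QX, RS, RT, RU, RV, RW, SU, SV, SW, SX, TU, TV, TX, UW, UX, VW, VX
  2-simplices (18): PQW, PQX, PTU, PTV, PUW, PVX, QRS, QRT, QSW, QTX, RSU, RTV, RUW, RVW, SUX, SVW, SVX, TUX

Hence C_0 ≅ Z^9, C_1 ≅ Z^27, C_2 ≅ Z^18.

∂_1: C_1 → C_0 is given by ∂[p,q] = [q] − [p].
This gives a 9×27 integer matrix of rank 8; reducing to Smith normal form yields diagonal entries (1,1,1,1,1,1,1,1).

The boundary map ∂_2: C_2 → C_1 sends each 2-simplex [p,q,r] to [q,r] − [p,r] + [p,q]. For instance
  ∂QTX = TX − QX + QT,
  ∂QRS = RS − QS + QR.
The 27×18 boundary matrix has rank 18 and Smith normal form diag(1,1,1,1,1,1,1,1,1,1,1,1,1,1,1,1,1,2).

From H_k ≅ ker(∂_k) / im(∂_{k+1}) we obtain:

  H_2: rank ker ∂_2 − rank ∂_3 = (18 − 18) − 0 = 0, and there is no ∂_3, so H_2 = 0.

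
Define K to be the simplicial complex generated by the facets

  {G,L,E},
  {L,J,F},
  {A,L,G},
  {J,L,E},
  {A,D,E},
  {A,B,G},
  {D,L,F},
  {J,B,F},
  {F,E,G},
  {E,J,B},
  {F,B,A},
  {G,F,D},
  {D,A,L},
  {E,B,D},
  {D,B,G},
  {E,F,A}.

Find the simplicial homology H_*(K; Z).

H_0 ≅ Z,  H_1 ≅ Z^2,  H_2 ≅ Z.

Take the total order A < B < D < E < F < G < J < L on the vertex set. Then K (dimension 2) consists of the simplices:

  0-simplices (8): A, B, D, E, F, G, J, L
  1-simplices (24): AB, AD, AE, AF, AG, AL, BD, BE, BF, BG, BJ, DE, DF, DG, DL, EF, EG, EJ, EL, FG, FJ, FL, GL, JL
  2-simplices (16): ABF, ABG, ADE, ADL, AEF, AGL, BDE, BDG, BEJ, BFJ, DFG, DFL, EFG, EGL, EJL, FJL

giving chain groups C_0 ≅ Z^8, C_1 ≅ Z^24, C_2 ≅ Z^16.

∂_1: C_1 → C_0 is given by ∂[p,q] = [q] − [p]. For instance
  ∂AB = B − A.
As a 8×24 matrix over Z this has rank 7, with invariant factors (1,1,1,1,1,1,1).

Boundary ∂_2: C_2 → C_1 acts by ∂[p,q,r] = [q,r] − [p,r] + [p,q]. For instance
  ∂ADL = DL − AL + AD,
  ∂EJL = JL − EL + EJ.
This gives a 24×16 integer matrix of rank 15; reducing to Smith normal form yields diagonal entries (1,1,1,1,1,1,1,1,1,1,1,1,1,1,1).

From H_k ≅ ker(∂_k) / im(∂_{k+1}) we obtain:

  H_0: rank C_0 − rank ∂_1 = 8 − 7 = 1, and the invariant factors of ∂_1 are all 1, so H_0 = Z.
  H_1: rank ker ∂_1 − rank ∂_2 = (24 − 7) − 15 = 2, and the invariant factors of ∂_2 are all 1, so H_1 = Z^2.
  H_2: rank ker ∂_2 − rank ∂_3 = (16 − 15) − 0 = 1, and there is no ∂_3, so H_2 = Z.

As a check, the Euler characteristic is 8 − 24 + 16 = 0, which agrees with 1 − 2 + 1 = 0.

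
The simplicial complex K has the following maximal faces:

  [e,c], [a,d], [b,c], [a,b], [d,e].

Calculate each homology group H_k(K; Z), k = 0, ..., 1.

H_0 ≅ Z,  H_1 ≅ Z.

Order the vertices as a < b < c < d < e. Listing each simplex with vertices in this order, K has dimension 1 with simplices:

  0-simplices (5): a, b, c, d, e
  1-simplices (5): ab, ad, bc, ce, de

so the chain groups are C_0 ≅ Z^5, C_1 ≅ Z^5.

∂_1: C_1 → C_0 maps an edge to its endpoints' difference, ∂[p,q] = q − p.
This gives a 5×5 integer matrix of rank 4; reducing to Smith normal form yields diagonal entries (1,1,1,1).

Reading off H_k = ker ∂_k / im ∂_{k+1}:

  H_0: rank C_0 − rank ∂_1 = 5 − 4 = 1, and the invariant factors of ∂_1 are all 1, so H_0 ≅ Z.
  H_1: rank ker ∂_1 − rank ∂_2 = (5 − 4) − 0 = 1, and there is no ∂_2, so H_1 ≅ Z.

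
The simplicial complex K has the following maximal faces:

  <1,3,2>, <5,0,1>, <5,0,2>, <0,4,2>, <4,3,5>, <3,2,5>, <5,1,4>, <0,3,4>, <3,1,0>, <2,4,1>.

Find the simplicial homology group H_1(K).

H_1 ≅ Z/2.

Take the total order 0 < 1 < 2 < 3 < 4 < 5 on the vertex set. Then K (dimension 2) consists of the simplices:

  0-simplices (6): [0], [1], [2], [3], [4], [5]
  1-simplices (15): [0,1], [0,2], [0,3], [0,4], [0,5], [1,2], [1,3], [1,4], [1,5], [2,3], [2,4], [2,5], [3,4], [3,5], [4,5]
  2-simplices (10): [0,1,3], [0,1,5], [0,2,4], [0,2,5], [0,3,4], [1,2,3], [1,2,4], [1,4,5], [2,3,5], [3,4,5]

Hence C_0 ≅ Z^6, C_1 ≅ Z^15, C_2 ≅ Z^10.

The boundary map ∂_1: C_1 → C_0 sends each edge [p,q] (with p < q) to q − p.
The 6×15 boundary matrix has rank 5 and Smith normal form diag(1,1,1,1,1).

∂_2: C_2 → C_1 sends each 2-simplex [p,q,r] to [q,r] − [p,r] + [p,q]. For instance
  ∂[0,1,3] = [1,3] − [0,3] + [0,1],
  ∂[0,2,5] = [2,5] − [0,5] + [0,2].
As a 15×10 matrix over Z this has rank 10, with invariant factors (1,1,1,1,1,1,1,1,1,2).

Reading off H_k = ker ∂_k / im ∂_{k+1}:

  H_1: rank ker ∂_1 − rank ∂_2 = (15 − 5) − 10 = 0, and ∂_2 has invariant factor 2 > 1, so H_1 = Z/2.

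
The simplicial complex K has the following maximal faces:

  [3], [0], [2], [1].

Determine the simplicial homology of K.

H_0 ≅ Z^4.

Take the total order 0 < 1 < 2 < 3 on the vertex set. Then K (dimension 0) consists of the simplices:

  0-simplices (4): [0], [1], [2], [3]

Hence C_0 ≅ Z^4.

Now H_k = ker ∂_k / im ∂_{k+1}, so:

  H_0: rank C_0 − rank ∂_1 = 4 − 0 = 4, and there is no ∂_1, so H_0 = Z^4.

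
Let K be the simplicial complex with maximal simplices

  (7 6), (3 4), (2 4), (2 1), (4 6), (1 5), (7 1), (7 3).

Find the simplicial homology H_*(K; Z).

H_0 ≅ Z,  H_1 ≅ Z^2.

We work with the vertex ordering 1 < 2 < 3 < 4 < 5 < 6 < 7. The simplices of K, each written with vertices in increasing order, are:

  0-simplices (7): [1], [2], [3], [4], [5], [6], [7]
  1-simplices (8): [1,2], [1,5], [1,7], [2,4], [3,4], [3,7], [4,6], [6,7]

giving chain groups C_0 ≅ Z^7, C_1 ≅ Z^8.

∂_1: C_1 → C_0 sends each edge [p,q] (with p < q) to q − p. For instance
  ∂[3,7] = [7] − [3].
The 7×8 boundary matrix has rank 6 and Smith normal form diag(1,1,1,1,1,1).

Now H_k = ker ∂_k / im ∂_{k+1}, so:

  H_0: rank C_0 − rank ∂_1 = 7 − 6 = 1, and the invariant factors of ∂_1 are all 1, so H_0 = Z.
  H_1: rank ker ∂_1 − rank ∂_2 = (8 − 6) − 0 = 2, and there is no ∂_2, so H_1 = Z^2.

As a check, the Euler characteristic is 7 − 8 = -1, which agrees with 1 − 2 = -1.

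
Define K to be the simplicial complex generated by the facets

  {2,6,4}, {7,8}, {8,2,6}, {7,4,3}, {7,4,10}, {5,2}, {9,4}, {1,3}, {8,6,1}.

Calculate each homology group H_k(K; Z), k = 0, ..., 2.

Order the vertices as 1 < 2 < 3 < 4 < 5 < 6 < 7 < 8 < 9 < 10. Listing each simplex with vertices in this order, K has dimension 2 with simplices:

  0-simplices (10): [1], [2], [3], [4], [5], [6], [7], [8], [9], [10]
  1-simplices (16): [1,3], [1,6], [1,8], [2,4], [2,5], [2,6], [2,8], [3,4], [3,7], [4,6], [4,7], [4,9], [4,10], [6,8], [7,8], [7,10]
  2-simplices (5): [1,6,8], [2,4,6], [2,6,8], [3,4,7], [4,7,10]

giving chain groups C_0 ≅ Z^10, C_1 ≅ Z^16, C_2 ≅ Z^5.

The boundary map ∂_1: C_1 → C_0 is given by ∂[p,q] = [q] − [p]. For instance
  ∂[7,10] = [10] − [7].
The 10×16 boundary matrix has rank 9 and Smith normal form diag(1,1,1,1,1,1,1,1,1).

The boundary map ∂_2: C_2 → C_1 sends each 2-simplex [p,q,r] to [q,r] − [p,r] + [p,q]. For instance
  ∂[2,6,8] = [6,8] − [2,8] + [2,6],
  ∂[1,6,8] = [6,8] − [1,8] + [1,6].
The 16×5 boundary matrix has rank 5 and Smith normal form diag(1,1,1,1,1).

Computing H_k = (kernel of ∂_k) / (image of ∂_{k+1}):

  H_0: rank C_0 − rank ∂_1 = 10 − 9 = 1, and the invariant factors of ∂_1 are all 1, so H_0 = Z.
  H_1: rank ker ∂_1 − rank ∂_2 = (16 − 9) − 5 = 2, and the invariant factors of ∂_2 are all 1, so H_1 = Z^2.
  H_2: rank ker ∂_2 − rank ∂_3 = (5 − 5) − 0 = 0, and there is no ∂_3, so H_2 = 0.

H_0 = Z,  H_1 = Z^2,  H_2 = 0.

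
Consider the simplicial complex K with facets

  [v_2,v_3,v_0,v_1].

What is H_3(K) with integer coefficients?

H_3 = 0.

We work with the vertex ordering v_0 < v_1 < v_2 < v_3. The simplices of K, each written with vertices in increasing order, are:

  0-simplices (4): [v_0], [v_1], [v_2], [v_3]
  1-simplices (6): [v_0,v_1], [v_0,v_2], [v_0,v_3], [v_1,v_2], [v_1,v_3], [v_2,v_3]
  2-simplices (4): [v_0,v_1,v_2], [v_0,v_1,v_3], [v_0,v_2,v_3], [v_1,v_2,v_3]
  3-simplices (1): [v_0,v_1,v_2,v_3]

giving chain groups C_0 ≅ Z^4, C_1 ≅ Z^6, C_2 ≅ Z^4, C_3 ≅ Z^1.

The boundary map ∂_1: C_1 → C_0 maps an edge to its endpoints' difference, ∂[p,q] = q − p.
As a 4×6 matrix over Z this has rank 3, with invariant factors (1,1,1).

The boundary map ∂_2: C_2 → C_1 acts by ∂[p,q,r] = [q,r] − [p,r] + [p,q]. For instance
  ∂[v_0,v_1,v_2] = [v_1,v_2] − [v_0,v_2] + [v_0,v_1],
  ∂[v_1,v_2,v_3] = [v_2,v_3] − [v_1,v_3] + [v_1,v_2].
As a 6×4 matrix over Z this has rank 3, with invariant factors (1,1,1).

The boundary map ∂_3: C_3 → C_2 sends each 3-simplex σ to the alternating sum Σ_i (−1)^i (σ with its i-th vertex removed). For instance
  ∂[v_0,v_1,v_2,v_3] = [v_1,v_2,v_3] − [v_0,v_2,v_3] + [v_0,v_1,v_3] − [v_0,v_1,v_2].
The 4×1 boundary matrix has rank 1 and Smith normal form diag(1).

From H_k ≅ ker(∂_k) / im(∂_{k+1}) we obtain:

  H_3: rank ker ∂_3 − rank ∂_4 = (1 − 1) − 0 = 0, and there is no ∂_4, so H_3 = 0.

(K is a triangulation of the 3-simplex.)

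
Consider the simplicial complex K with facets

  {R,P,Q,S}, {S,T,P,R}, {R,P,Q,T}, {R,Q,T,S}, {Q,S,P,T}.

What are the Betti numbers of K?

Order the vertices as P < Q < R < S < T. Listing each simplex with vertices in this order, K has dimension 3 with simplices:

  0-simplices (5): P, Q, R, S, T
  1-simplices (10): PQ, PR, PS, PT, QR, QS, QT, RS, RT, ST
  2-simplices (10): PQR, PQS, PQT, PRS, PRT, PST, QRS, QRT, QST, RST
  3-simplices (5): PQRS, PQRT, PQST, PRST, QRST

so the chain groups are C_0 ≅ Z^5, C_1 ≅ Z^10, C_2 ≅ Z^10, C_3 ≅ Z^5.

The boundary map ∂_1: C_1 → C_0 is given by ∂[p,q] = [q] − [p].
The resulting 5×10 matrix has rank 4, and its Smith normal form has invariant factors (1,1,1,1).

∂_2: C_2 → C_1 sends each 2-simplex [p,q,r] to [q,r] − [p,r] + [p,q]. For instance
  ∂QST = ST − QT + QS,
  ∂RST = ST − RT + RS.
As a 10×10 matrix over Z this has rank 6, with invariant factors (1,1,1,1,1,1).

The boundary map ∂_3: C_3 → C_2 sends each 3-simplex σ to the alternating sum Σ_i (−1)^i (σ with its i-th vertex removed). For instance
  ∂PRST = RST − PST + PRT − PRS,
  ∂PQRS = QRS − PRS + PQS − PQR.
The resulting 10×5 matrix has rank 4, and its Smith normal form has invariant factors (1,1,1,1).

From H_k ≅ ker(∂_k) / im(∂_{k+1}) we obtain:

  H_0: rank C_0 − rank ∂_1 = 5 − 4 = 1, and the invariant factors of ∂_1 are all 1, so H_0 ≅ Z.
  H_1: rank ker ∂_1 − rank ∂_2 = (10 − 4) − 6 = 0, and the invariant factors of ∂_2 are all 1, so H_1 ≅ 0.
  H_2: rank ker ∂_2 − rank ∂_3 = (10 − 6) − 4 = 0, and the invariant factors of ∂_3 are all 1, so H_2 ≅ 0.
  H_3: rank ker ∂_3 − rank ∂_4 = (5 − 4) − 0 = 1, and there is no ∂_4, so H_3 ≅ Z.

Hence the Betti numbers are b_0 = 1, b_1 = 0, b_2 = 0, b_3 = 1.

b_0 = 1, b_1 = 0, b_2 = 0, b_3 = 1.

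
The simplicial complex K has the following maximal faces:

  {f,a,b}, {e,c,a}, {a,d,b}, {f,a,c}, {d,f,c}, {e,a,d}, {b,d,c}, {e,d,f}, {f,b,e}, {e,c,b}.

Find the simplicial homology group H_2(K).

Order the vertices as a < b < c < d < e < f. Listing each simplex with vertices in this order, K has dimension 2 with simplices:

  0-simplices (6): a, b, c, d, e, f
  1-simplices (15): ab, ac, ad, ae, af, bc, bd, be, bf, cd, ce, cf, de, df, ef
  2-simplices (10): abd, abf, ace, acf, ade, bcd, bce, bef, cdf, def

Hence C_0 ≅ Z^6, C_1 ≅ Z^15, C_2 ≅ Z^10.

∂_1: C_1 → C_0 maps an edge to its endpoints' difference, ∂[p,q] = q − p.
This gives a 6×15 integer matrix of rank 5; reducing to Smith normal form yields diagonal entries (1,1,1,1,1).

The boundary map ∂_2: C_2 → C_1 maps a triangle to the signed sum of its edges. For instance
  ∂bef = ef − bf + be,
  ∂def = ef − df + de.
This gives a 15×10 integer matrix of rank 10; reducing to Smith normal form yields diagonal entries (1,1,1,1,1,1,1,1,1,2).

Reading off H_k = ker ∂_k / im ∂_{k+1}:

  H_2: rank ker ∂_2 − rank ∂_3 = (10 − 10) − 0 = 0, and there is no ∂_3, so H_2 = 0.

H_2 ≅ 0.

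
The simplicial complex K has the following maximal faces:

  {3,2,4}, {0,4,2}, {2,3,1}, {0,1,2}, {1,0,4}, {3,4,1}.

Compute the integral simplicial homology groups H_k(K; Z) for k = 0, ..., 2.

H_0 = Z,  H_1 = 0,  H_2 = Z.

Fix the vertex order 0 < 1 < 2 < 3 < 4 and write every simplex with vertices in increasing order. Then dim K = 2 and the simplices of K are:

  0-simplices (5): [0], [1], [2], [3], [4]
  1-simplices (9): [0,1], [0,2], [0,4], [1,2], [1,3], [1,4], [2,3], [2,4], [3,4]
  2-simplices (6): [0,1,2], [0,1,4], [0,2,4], [1,2,3], [1,3,4], [2,3,4]

giving chain groups C_0 ≅ Z^5, C_1 ≅ Z^9, C_2 ≅ Z^6.

The boundary map ∂_1: C_1 → C_0 is given by ∂[p,q] = [q] − [p].
This gives a 5×9 integer matrix of rank 4; reducing to Smith normal form yields diagonal entries (1,1,1,1).

The boundary map ∂_2: C_2 → C_1 sends each 2-simplex [p,q,r] to [q,r] − [p,r] + [p,q]. For instance
  ∂[1,3,4] = [3,4] − [1,4] + [1,3],
  ∂[0,1,4] = [1,4] − [0,4] + [0,1].
The 9×6 boundary matrix has rank 5 and Smith normal form diag(1,1,1,1,1).

From H_k ≅ ker(∂_k) / im(∂_{k+1}) we obtain:

  H_0: rank C_0 − rank ∂_1 = 5 − 4 = 1, and the invariant factors of ∂_1 are all 1, so H_0 = Z.
  H_1: rank ker ∂_1 − rank ∂_2 = (9 − 4) − 5 = 0, and the invariant factors of ∂_2 are all 1, so H_1 = 0.
  H_2: rank ker ∂_2 − rank ∂_3 = (6 − 5) − 0 = 1, and there is no ∂_3, so H_2 = Z.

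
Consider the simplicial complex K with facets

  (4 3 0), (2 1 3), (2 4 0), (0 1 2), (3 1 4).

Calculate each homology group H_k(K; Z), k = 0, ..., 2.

Order the vertices as 0 < 1 < 2 < 3 < 4. Listing each simplex with vertices in this order, K has dimension 2 with simplices:

  0-simplices (5): [0], [1], [2], [3], [4]
  1-simplices (10): [0,1], [0,2], [0,3], [0,4], [1,2], [1,3], [1,4], [2,3], [2,4], [3,4]
  2-simplices (5): [0,1,2], [0,2,4], [0,3,4], [1,2,3], [1,3,4]

so the chain groups are C_0 ≅ Z^5, C_1 ≅ Z^10, C_2 ≅ Z^5.

∂_1: C_1 → C_0 is given by ∂[p,q] = [q] − [p]. For instance
  ∂[0,3] = [3] − [0].
The 5×10 boundary matrix has rank 4 and Smith normal form diag(1,1,1,1).

∂_2: C_2 → C_1 acts by ∂[p,q,r] = [q,r] − [p,r] + [p,q]. For instance
  ∂[0,2,4] = [2,4] − [0,4] + [0,2],
  ∂[0,1,2] = [1,2] − [0,2] + [0,1].
The resulting 10×5 matrix has rank 5, and its Smith normal form has invariant factors (1,1,1,1,1).

From H_k ≅ ker(∂_k) / im(∂_{k+1}) we obtain:

  H_0: rank C_0 − rank ∂_1 = 5 − 4 = 1, and the invariant factors of ∂_1 are all 1, so H_0 ≅ Z.
  H_1: rank ker ∂_1 − rank ∂_2 = (10 − 4) − 5 = 1, and the invariant factors of ∂_2 are all 1, so H_1 ≅ Z.
  H_2: rank ker ∂_2 − rank ∂_3 = (5 − 5) − 0 = 0, and there is no ∂_3, so H_2 ≅ 0.

As a check, the Euler characteristic is 5 − 10 + 5 = 0, which agrees with 1 − 1 + 0 = 0.

H_0 = Z,  H_1 = Z,  H_2 = 0.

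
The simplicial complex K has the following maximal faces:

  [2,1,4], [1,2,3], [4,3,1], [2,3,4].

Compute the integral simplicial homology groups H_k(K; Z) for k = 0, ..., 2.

Fix the vertex order 1 < 2 < 3 < 4 and write every simplex with vertices in increasing order. Then dim K = 2 and the simplices of K are:

  0-simplices (4): [1], [2], [3], [4]
  1-simplices (6): [1,2], [1,3], [1,4], [2,3], [2,4], [3,4]
  2-simplices (4): [1,2,3], [1,2,4], [1,3,4], [2,3,4]

giving chain groups C_0 ≅ Z^4, C_1 ≅ Z^6, C_2 ≅ Z^4.

Boundary ∂_1: C_1 → C_0 sends each edge [p,q] (with p < q) to q − p. For instance
  ∂[2,3] = [3] − [2].
This gives a 4×6 integer matrix of rank 3; reducing to Smith normal form yields diagonal entries (1,1,1).

∂_2: C_2 → C_1 sends each 2-simplex [p,q,r] to [q,r] − [p,r] + [p,q]. For instance
  ∂[1,3,4] = [3,4] − [1,4] + [1,3],
  ∂[2,3,4] = [3,4] − [2,4] + [2,3].
As a 6×4 matrix over Z this has rank 3, with invariant factors (1,1,1).

Reading off H_k = ker ∂_k / im ∂_{k+1}:

  H_0: rank C_0 − rank ∂_1 = 4 − 3 = 1, and the invariant factors of ∂_1 are all 1, so H_0 = Z.
  H_1: rank ker ∂_1 − rank ∂_2 = (6 − 3) − 3 = 0, and the invariant factors of ∂_2 are all 1, so H_1 = 0.
  H_2: rank ker ∂_2 − rank ∂_3 = (4 − 3) − 0 = 1, and there is no ∂_3, so H_2 = Z.

As a check, the Euler characteristic is 4 − 6 + 4 = 2, which agrees with 1 − 0 + 1 = 2.

H_0 = Z,  H_1 = 0,  H_2 = Z.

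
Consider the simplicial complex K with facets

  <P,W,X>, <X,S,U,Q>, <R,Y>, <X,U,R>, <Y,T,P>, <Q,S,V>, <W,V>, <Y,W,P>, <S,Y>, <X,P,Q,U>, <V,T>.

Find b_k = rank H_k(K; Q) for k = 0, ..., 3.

Fix the vertex order P < Q < R < S < T < U < V < W < X < Y and write every simplex with vertices in increasing order. Then dim K = 3 and the simplices of K are:

  0-simplices (10): P, Q, R, S, T, U, V, W, X, Y
  1-simplices (23): PQ, PT, PU, PW, PX, PY, QS, QU, QV, QX, RU, RX, RY, SU, SV, SX, SY, TV, TY, UX, VW, WX, WY
  2-simplices (12): PQU, PQX, PTY, PUX, PWX, PWY, QSU, QSV, QSX, QUX, RUX, SUX
  3-simplices (2): PQUX, QSUX

giving chain groups C_0 ≅ Z^10, C_1 ≅ Z^23, C_2 ≅ Z^12, C_3 ≅ Z^2.

The boundary map ∂_1: C_1 → C_0 sends each edge [p,q] (with p < q) to q − p.
As a 10×23 matrix over Z this has rank 9, with invariant factors (1,1,1,1,1,1,1,1,1).

The boundary map ∂_2: C_2 → C_1 acts by ∂[p,q,r] = [q,r] − [p,r] + [p,q]. For instance
  ∂QSV = SV − QV + QS,
  ∂QUX = UX − QX + QU.
The 23×12 boundary matrix has rank 10 and Smith normal form diag(1,1,1,1,1,1,1,1,1,1).

∂_3: C_3 → C_2 sends each 3-simplex σ to the alternating sum Σ_i (−1)^i (σ with its i-th vertex removed). For instance
  ∂QSUX = SUX − QUX + QSX − QSU,
  ∂PQUX = QUX − PUX + PQX − PQU.
This gives a 12×2 integer matrix of rank 2; reducing to Smith normal form yields diagonal entries (1,1).

From H_k ≅ ker(∂_k) / im(∂_{k+1}) we obtain:

  H_0: rank C_0 − rank ∂_1 = 10 − 9 = 1, and the invariant factors of ∂_1 are all 1, so H_0 = Z.
  H_1: rank ker ∂_1 − rank ∂_2 = (23 − 9) − 10 = 4, and the invariant factors of ∂_2 are all 1, so H_1 = Z^4.
  H_2: rank ker ∂_2 − rank ∂_3 = (12 − 10) − 2 = 0, and the invariant factors of ∂_3 are all 1, so H_2 = 0.
  H_3: rank ker ∂_3 − rank ∂_4 = (2 − 2) − 0 = 0, and there is no ∂_4, so H_3 = 0.

Hence the Betti numbers are b_0 = 1, b_1 = 4, b_2 = 0, b_3 = 0.

b_0 = 1, b_1 = 4, b_2 = 0, b_3 = 0.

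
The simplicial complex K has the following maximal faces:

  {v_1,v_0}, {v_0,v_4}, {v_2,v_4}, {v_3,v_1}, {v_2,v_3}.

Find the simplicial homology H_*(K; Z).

H_0 = Z,  H_1 = Z.

K has 5 vertices, 5 edges.
rank ∂_0 = 0, rank ∂_1 = 4 ⇒ b_0 = 5 − 0 − 4 = 1; all invariant factors of ∂_1 are 1 so no torsion. So H_0 = Z.
rank ∂_1 = 4, rank ∂_2 = 0 ⇒ b_1 = 5 − 4 − 0 = 1. So H_1 = Z.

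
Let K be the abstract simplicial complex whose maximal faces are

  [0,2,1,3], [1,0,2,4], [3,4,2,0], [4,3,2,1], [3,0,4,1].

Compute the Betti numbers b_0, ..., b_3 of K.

We work with the vertex ordering 0 < 1 < 2 < 3 < 4. The simplices of K, each written with vertices in increasing order, are:

  0-simplices (5): [0], [1], [2], [3], [4]
  1-simplices (10): [0,1], [0,2], [0,3], [0,4], [1,2], [1,3], [1,4], [2,3], [2,4], [3,4]
  2-simplices (10): [0,1,2], [0,1,3], [0,1,4], [0,2,3], [0,2,4], [0,3,4], [1,2,3], [1,2,4], [1,3,4], [2,3,4]
  3-simplices (5): [0,1,2,3], [0,1,2,4], [0,1,3,4], [0,2,3,4], [1,2,3,4]

so the chain groups are C_0 ≅ Z^5, C_1 ≅ Z^10, C_2 ≅ Z^10, C_3 ≅ Z^5.

Boundary ∂_1: C_1 → C_0 sends each edge [p,q] (with p < q) to q − p. For instance
  ∂[3,4] = [4] − [3].
This gives a 5×10 integer matrix of rank 4; reducing to Smith normal form yields diagonal entries (1,1,1,1).

∂_2: C_2 → C_1 maps a triangle to the signed sum of its edges. For instance
  ∂[2,3,4] = [3,4] − [2,4] + [2,3],
  ∂[1,2,4] = [2,4] − [1,4] + [1,2].
The resulting 10×10 matrix has rank 6, and its Smith normal form has invariant factors (1,1,1,1,1,1).

∂_3: C_3 → C_2 sends each 3-simplex σ to the alternating sum Σ_i (−1)^i (σ with its i-th vertex removed). For instance
  ∂[0,2,3,4] = [2,3,4] − [0,3,4] + [0,2,4] − [0,2,3],
  ∂[0,1,2,4] = [1,2,4] − [0,2,4] + [0,1,4] − [0,1,2].
The resulting 10×5 matrix has rank 4, and its Smith normal form has invariant factors (1,1,1,1).

Reading off H_k = ker ∂_k / im ∂_{k+1}:

  H_0: rank C_0 − rank ∂_1 = 5 − 4 = 1, and the invariant factors of ∂_1 are all 1, so H_0 ≅ Z.
  H_1: rank ker ∂_1 − rank ∂_2 = (10 − 4) − 6 = 0, and the invariant factors of ∂_2 are all 1, so H_1 ≅ 0.
  H_2: rank ker ∂_2 − rank ∂_3 = (10 − 6) − 4 = 0, and the invariant factors of ∂_3 are all 1, so H_2 ≅ 0.
  H_3: rank ker ∂_3 − rank ∂_4 = (5 − 4) − 0 = 1, and there is no ∂_4, so H_3 ≅ Z.

As a check, the Euler characteristic is 5 − 10 + 10 − 5 = 0, which agrees with 1 − 0 + 0 − 1 = 0.

Hence the Betti numbers are b_0 = 1, b_1 = 0, b_2 = 0, b_3 = 1.

b_0 = 1, b_1 = 0, b_2 = 0, b_3 = 1.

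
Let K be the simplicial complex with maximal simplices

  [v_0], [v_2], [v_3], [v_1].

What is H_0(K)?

Take the total order v_0 < v_1 < v_2 < v_3 on the vertex set. Then K (dimension 0) consists of the simplices:

  0-simplices (4): [v_0], [v_1], [v_2], [v_3]

so the chain groups are C_0 ≅ Z^4.

Reading off H_k = ker ∂_k / im ∂_{k+1}:

  H_0: rank C_0 − rank ∂_1 = 4 − 0 = 4, and there is no ∂_1, so H_0 ≅ Z^4.

H_0 ≅ Z^4.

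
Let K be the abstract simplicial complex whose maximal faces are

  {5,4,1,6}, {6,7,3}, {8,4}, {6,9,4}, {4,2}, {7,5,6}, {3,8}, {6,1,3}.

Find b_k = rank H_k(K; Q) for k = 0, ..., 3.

b_0 = 1, b_1 = 1, b_2 = 0, b_3 = 0.

Take the total order 1 < 2 < 3 < 4 < 5 < 6 < 7 < 8 < 9 on the vertex set. Then K (dimension 3) consists of the simplices:

  0-simplices (9): [1], [2], [3], [4], [5], [6], [7], [8], [9]
  1-simplices (16): [1,3], [1,4], [1,5], [1,6], [2,4], [3,6], [3,7], [3,8], [4,5], [4,6], [4,8], [4,9], [5,6], [5,7], [6,7], [6,9]
  2-simplices (8): [1,3,6], [1,4,5], [1,4,6], [1,5,6], [3,6,7], [4,5,6], [4,6,9], [5,6,7]
  3-simplices (1): [1,4,5,6]

so the chain groups are C_0 ≅ Z^9, C_1 ≅ Z^16, C_2 ≅ Z^8, C_3 ≅ Z^1.

Boundary ∂_1: C_1 → C_0 is given by ∂[p,q] = [q] − [p].
As a 9×16 matrix over Z this has rank 8, with invariant factors (1,1,1,1,1,1,1,1).

∂_2: C_2 → C_1 maps a triangle to the signed sum of its edges. For instance
  ∂[1,3,6] = [3,6] − [1,6] + [1,3],
  ∂[1,4,5] = [4,5] − [1,5] + [1,4].
The 16×8 boundary matrix has rank 7 and Smith normal form diag(1,1,1,1,1,1,1).

Boundary ∂_3: C_3 → C_2 sends each 3-simplex σ to the alternating sum Σ_i (−1)^i (σ with its i-th vertex removed). For instance
  ∂[1,4,5,6] = [4,5,6] − [1,5,6] + [1,4,6] − [1,4,5].
This gives a 8×1 integer matrix of rank 1; reducing to Smith normal form yields diagonal entries (1).

Now H_k = ker ∂_k / im ∂_{k+1}, so:

  H_0: rank C_0 − rank ∂_1 = 9 − 8 = 1, and the invariant factors of ∂_1 are all 1, so H_0 ≅ Z.
  H_1: rank ker ∂_1 − rank ∂_2 = (16 − 8) − 7 = 1, and the invariant factors of ∂_2 are all 1, so H_1 ≅ Z.
  H_2: rank ker ∂_2 − rank ∂_3 = (8 − 7) − 1 = 0, and the invariant factors of ∂_3 are all 1, so H_2 ≅ 0.
  H_3: rank ker ∂_3 − rank ∂_4 = (1 − 1) − 0 = 0, and there is no ∂_4, so H_3 ≅ 0.

As a check, the Euler characteristic is 9 − 16 + 8 − 1 = 0, which agrees with 1 − 1 + 0 − 0 = 0.

Hence the Betti numbers are b_0 = 1, b_1 = 1, b_2 = 0, b_3 = 0.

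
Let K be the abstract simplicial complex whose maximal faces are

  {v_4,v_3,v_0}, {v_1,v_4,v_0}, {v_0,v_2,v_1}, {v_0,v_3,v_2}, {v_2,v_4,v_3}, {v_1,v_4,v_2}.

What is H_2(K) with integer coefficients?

Fix the vertex order v_0 < v_1 < v_2 < v_3 < v_4 and write every simplex with vertices in increasing order. Then dim K = 2 and the simplices of K are:

  0-simplices (5): [v_0], [v_1], [v_2], [v_3], [v_4]
  1-simplices (9): [v_0,v_1], [v_0,v_2], [v_0,v_3], [v_0,v_4], [v_1,v_2], [v_1,v_4], [v_2,v_3], [v_2,v_4], [v_3,v_4]
  2-simplices (6): [v_0,v_1,v_2], [v_0,v_1,v_4], [v_0,v_2,v_3], [v_0,v_3,v_4], [v_1,v_2,v_4], [v_2,v_3,v_4]

giving chain groups C_0 ≅ Z^5, C_1 ≅ Z^9, C_2 ≅ Z^6.

∂_1: C_1 → C_0 sends each edge [p,q] (with p < q) to q − p.
The resulting 5×9 matrix has rank 4, and its Smith normal form has invariant factors (1,1,1,1).

∂_2: C_2 → C_1 maps a triangle to the signed sum of its edges. For instance
  ∂[v_0,v_1,v_2] = [v_1,v_2] − [v_0,v_2] + [v_0,v_1],
  ∂[v_0,v_1,v_4] = [v_1,v_4] − [v_0,v_4] + [v_0,v_1].
The 9×6 boundary matrix has rank 5 and Smith normal form diag(1,1,1,1,1).

Reading off H_k = ker ∂_k / im ∂_{k+1}:

  H_2: rank ker ∂_2 − rank ∂_3 = (6 − 5) − 0 = 1, and there is no ∂_3, so H_2 ≅ Z.

H_2 ≅ Z.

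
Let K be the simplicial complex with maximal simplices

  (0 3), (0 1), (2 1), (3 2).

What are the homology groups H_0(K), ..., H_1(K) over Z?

H_0 = Z,  H_1 = Z.

Order the vertices as 0 < 1 < 2 < 3. Listing each simplex with vertices in this order, K has dimension 1 with simplices:

  0-simplices (4): [0], [1], [2], [3]
  1-simplices (4): [0,1], [0,3], [1,2], [2,3]

so the chain groups are C_0 ≅ Z^4, C_1 ≅ Z^4.

Boundary ∂_1: C_1 → C_0 is given by ∂[p,q] = [q] − [p].
The resulting 4×4 matrix has rank 3, and its Smith normal form has invariant factors (1,1,1).

Now H_k = ker ∂_k / im ∂_{k+1}, so:

  H_0: rank C_0 − rank ∂_1 = 4 − 3 = 1, and the invariant factors of ∂_1 are all 1, so H_0 ≅ Z.
  H_1: rank ker ∂_1 − rank ∂_2 = (4 − 3) − 0 = 1, and there is no ∂_2, so H_1 ≅ Z.

(K is a triangulation of the circle S^1.)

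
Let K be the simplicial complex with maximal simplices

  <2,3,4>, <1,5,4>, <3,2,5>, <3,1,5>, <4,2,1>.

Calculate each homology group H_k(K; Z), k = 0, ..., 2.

Take the total order 1 < 2 < 3 < 4 < 5 on the vertex set. Then K (dimension 2) consists of the simplices:

  0-simplices (5): [1], [2], [3], [4], [5]
  1-simplices (10): [1,2], [1,3], [1,4], [1,5], [2,3], [2,4], [2,5], [3,4], [3,5], [4,5]
  2-simplices (5): [1,2,4], [1,3,5], [1,4,5], [2,3,4], [2,3,5]

so the chain groups are C_0 ≅ Z^5, C_1 ≅ Z^10, C_2 ≅ Z^5.

∂_1: C_1 → C_0 maps an edge to its endpoints' difference, ∂[p,q] = q − p. For instance
  ∂[1,5] = [5] − [1].
As a 5×10 matrix over Z this has rank 4, with invariant factors (1,1,1,1).

Boundary ∂_2: C_2 → C_1 acts by ∂[p,q,r] = [q,r] − [p,r] + [p,q]. For instance
  ∂[1,3,5] = [3,5] − [1,5] + [1,3],
  ∂[1,4,5] = [4,5] − [1,5] + [1,4].
The resulting 10×5 matrix has rank 5, and its Smith normal form has invariant factors (1,1,1,1,1).

Now H_k = ker ∂_k / im ∂_{k+1}, so:

  H_0: rank C_0 − rank ∂_1 = 5 − 4 = 1, and the invariant factors of ∂_1 are all 1, so H_0 = Z.
  H_1: rank ker ∂_1 − rank ∂_2 = (10 − 4) − 5 = 1, and the invariant factors of ∂_2 are all 1, so H_1 = Z.
  H_2: rank ker ∂_2 − rank ∂_3 = (5 − 5) − 0 = 0, and there is no ∂_3, so H_2 = 0.

As a check, the Euler characteristic is 5 − 10 + 5 = 0, which agrees with 1 − 1 + 0 = 0.

H_0 ≅ Z,  H_1 ≅ Z,  H_2 = 0.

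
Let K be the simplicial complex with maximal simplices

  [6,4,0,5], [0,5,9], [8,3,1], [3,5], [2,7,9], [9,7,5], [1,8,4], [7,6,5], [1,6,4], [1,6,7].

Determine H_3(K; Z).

Order the vertices as 0 < 1 < 2 < 3 < 4 < 5 < 6 < 7 < 8 < 9. Listing each simplex with vertices in this order, K has dimension 3 with simplices:

  0-simplices (10): [0], [1], [2], [3], [4], [5], [6], [7], [8], [9]
  1-simplices (21): [0,4], [0,5], [0,6], [0,9], [1,3], [1,4], [1,6], [1,7], [1,8], [2,7], [2,9], [3,5], [3,8], [4,5], [4,6], [4,8], [5,6], [5,7], [5,9], [6,7], [7,9]
  2-simplices (12): [0,4,5], [0,4,6], [0,5,6], [0,5,9], [1,3,8], [1,4,6], [1,4,8], [1,6,7], [2,7,9], [4,5,6], [5,6,7], [5,7,9]
  3-simplices (1): [0,4,5,6]

so the chain groups are C_0 ≅ Z^10, C_1 ≅ Z^21, C_2 ≅ Z^12, C_3 ≅ Z^1.

The boundary map ∂_1: C_1 → C_0 is given by ∂[p,q] = [q] − [p].
This gives a 10×21 integer matrix of rank 9; reducing to Smith normal form yields diagonal entries (1,1,1,1,1,1,1,1,1).

∂_2: C_2 → C_1 maps a triangle to the signed sum of its edges. For instance
  ∂[0,4,6] = [4,6] − [0,6] + [0,4],
  ∂[0,4,5] = [4,5] − [0,5] + [0,4].
As a 21×12 matrix over Z this has rank 11, with invariant factors (1,1,1,1,1,1,1,1,1,1,1).

∂_3: C_3 → C_2 sends each 3-simplex σ to the alternating sum Σ_i (−1)^i (σ with its i-th vertex removed). For instance
  ∂[0,4,5,6] = [4,5,6] − [0,5,6] + [0,4,6] − [0,4,5].
The resulting 12×1 matrix has rank 1, and its Smith normal form has invariant factors (1).

Now H_k = ker ∂_k / im ∂_{k+1}, so:

  H_3: rank ker ∂_3 − rank ∂_4 = (1 − 1) − 0 = 0, and there is no ∂_4, so H_3 ≅ 0.

H_3 ≅ 0.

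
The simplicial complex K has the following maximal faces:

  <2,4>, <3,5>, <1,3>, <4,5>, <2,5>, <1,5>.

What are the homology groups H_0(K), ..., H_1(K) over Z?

We work with the vertex ordering 1 < 2 < 3 < 4 < 5. The simplices of K, each written with vertices in increasing order, are:

  0-simplices (5): [1], [2], [3], [4], [5]
  1-simplices (6): [1,3], [1,5], [2,4], [2,5], [3,5], [4,5]

so the chain groups are C_0 ≅ Z^5, C_1 ≅ Z^6.

The boundary map ∂_1: C_1 → C_0 is given by ∂[p,q] = [q] − [p]. For instance
  ∂[2,5] = [5] − [2].
This gives a 5×6 integer matrix of rank 4; reducing to Smith normal form yields diagonal entries (1,1,1,1).

From H_k ≅ ker(∂_k) / im(∂_{k+1}) we obtain:

  H_0: rank C_0 − rank ∂_1 = 5 − 4 = 1, and the invariant factors of ∂_1 are all 1, so H_0 = Z.
  H_1: rank ker ∂_1 − rank ∂_2 = (6 − 4) − 0 = 2, and there is no ∂_2, so H_1 = Z^2.

(K is a triangulation of a wedge of 2 circles.)

H_0 = Z,  H_1 = Z^2.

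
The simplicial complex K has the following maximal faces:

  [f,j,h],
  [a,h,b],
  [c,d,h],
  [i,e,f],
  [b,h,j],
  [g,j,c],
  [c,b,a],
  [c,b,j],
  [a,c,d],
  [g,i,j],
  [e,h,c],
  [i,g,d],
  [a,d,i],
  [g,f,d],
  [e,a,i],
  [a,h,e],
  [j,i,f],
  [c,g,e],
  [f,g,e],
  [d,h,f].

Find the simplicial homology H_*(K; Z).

Order the vertices as a < b < c < d < e < f < g < h < i < j. Listing each simplex with vertices in this order, K has dimension 2 with simplices:

  0-simplices (10): a, b, c, d, e, f, g, h, i, j
  1-simplices (30): ab, ac, ad, ae, ah, ai, bc, bh, bj, cd, ce, cg, ch, cj, df, dg, dh, di, ef, eg, eh, ei, fg, fh, fi, fj, gi, gj, hj, ij
  2-simplices (20): abc, abh, acd, adi, aeh, aei, bcj, bhj, cdh, ceg, ceh, cgj, dfg, dfh, dgi, efg, efi, fhj, fij, gij

Hence C_0 ≅ Z^10, C_1 ≅ Z^30, C_2 ≅ Z^20.

The boundary map ∂_1: C_1 → C_0 maps an edge to its endpoints' difference, ∂[p,q] = q − p. For instance
  ∂bh = h − b.
This gives a 10×30 integer matrix of rank 9; reducing to Smith normal form yields diagonal entries (1,1,1,1,1,1,1,1,1).

Boundary ∂_2: C_2 → C_1 acts by ∂[p,q,r] = [q,r] − [p,r] + [p,q]. For instance
  ∂dgi = gi − di + dg,
  ∂aei = ei − ai + ae.
This gives a 30×20 integer matrix of rank 20; reducing to Smith normal form yields diagonal entries (1,1,1,1,1,1,1,1,1,1,1,1,1,1,1,1,1,1,1,2).

Now H_k = ker ∂_k / im ∂_{k+1}, so:

  H_0: rank C_0 − rank ∂_1 = 10 − 9 = 1, and the invariant factors of ∂_1 are all 1, so H_0 = Z.
  H_1: rank ker ∂_1 − rank ∂_2 = (30 − 9) − 20 = 1, and ∂_2 has invariant factor 2 > 1, so H_1 = Z ⊕ Z/2.
  H_2: rank ker ∂_2 − rank ∂_3 = (20 − 20) − 0 = 0, and there is no ∂_3, so H_2 = 0.

(K is a triangulation of the Klein bottle.)

H_0 = Z,  H_1 = Z ⊕ Z/2,  H_2 = 0.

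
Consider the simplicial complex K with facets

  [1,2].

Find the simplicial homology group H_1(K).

K has 2 vertices, 1 edge.
rank ∂_1 = 1, rank ∂_2 = 0 ⇒ b_1 = 1 − 1 − 0 = 0. So H_1 ≅ 0.

H_1 ≅ 0.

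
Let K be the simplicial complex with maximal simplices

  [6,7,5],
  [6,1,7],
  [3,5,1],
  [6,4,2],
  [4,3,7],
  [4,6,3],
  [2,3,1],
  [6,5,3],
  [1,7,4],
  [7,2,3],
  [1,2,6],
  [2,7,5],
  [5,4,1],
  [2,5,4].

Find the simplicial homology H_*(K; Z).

Order the vertices as 1 < 2 < 3 < 4 < 5 < 6 < 7. Listing each simplex with vertices in this order, K has dimension 2 with simplices:

  0-simplices (7): [1], [2], [3], [4], [5], [6], [7]
  1-simplices (21): [1,2], [1,3], [1,4], [1,5], [1,6], [1,7], [2,3], [2,4], [2,5], [2,6], [2,7], [3,4], [3,5], [3,6], [3,7], [4,5], [4,6], [4,7], [5,6], [5,7], [6,7]
  2-simplices (14): [1,2,3], [1,2,6], [1,3,5], [1,4,5], [1,4,7], [1,6,7], [2,3,7], [2,4,5], [2,4,6], [2,5,7], [3,4,6], [3,4,7], [3,5,6], [5,6,7]

giving chain groups C_0 ≅ Z^7, C_1 ≅ Z^21, C_2 ≅ Z^14.

Boundary ∂_1: C_1 → C_0 sends each edge [p,q] (with p < q) to q − p. For instance
  ∂[6,7] = [7] − [6].
The 7×21 boundary matrix has rank 6 and Smith normal form diag(1,1,1,1,1,1).

The boundary map ∂_2: C_2 → C_1 sends each 2-simplex [p,q,r] to [q,r] − [p,r] + [p,q]. For instance
  ∂[5,6,7] = [6,7] − [5,7] + [5,6],
  ∂[1,2,6] = [2,6] − [1,6] + [1,2].
The resulting 21×14 matrix has rank 13, and its Smith normal form has invariant factors (1,1,1,1,1,1,1,1,1,1,1,1,1).

Reading off H_k = ker ∂_k / im ∂_{k+1}:

  H_0: rank C_0 − rank ∂_1 = 7 − 6 = 1, and the invariant factors of ∂_1 are all 1, so H_0 ≅ Z.
  H_1: rank ker ∂_1 − rank ∂_2 = (21 − 6) − 13 = 2, and the invariant factors of ∂_2 are all 1, so H_1 ≅ Z^2.
  H_2: rank ker ∂_2 − rank ∂_3 = (14 − 13) − 0 = 1, and there is no ∂_3, so H_2 ≅ Z.

H_0 = Z,  H_1 = Z^2,  H_2 = Z.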